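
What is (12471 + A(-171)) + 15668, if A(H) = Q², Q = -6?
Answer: 28175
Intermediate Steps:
A(H) = 36 (A(H) = (-6)² = 36)
(12471 + A(-171)) + 15668 = (12471 + 36) + 15668 = 12507 + 15668 = 28175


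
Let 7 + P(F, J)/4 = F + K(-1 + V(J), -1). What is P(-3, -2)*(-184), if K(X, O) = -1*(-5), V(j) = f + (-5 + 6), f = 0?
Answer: 3680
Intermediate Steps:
V(j) = 1 (V(j) = 0 + (-5 + 6) = 0 + 1 = 1)
K(X, O) = 5
P(F, J) = -8 + 4*F (P(F, J) = -28 + 4*(F + 5) = -28 + 4*(5 + F) = -28 + (20 + 4*F) = -8 + 4*F)
P(-3, -2)*(-184) = (-8 + 4*(-3))*(-184) = (-8 - 12)*(-184) = -20*(-184) = 3680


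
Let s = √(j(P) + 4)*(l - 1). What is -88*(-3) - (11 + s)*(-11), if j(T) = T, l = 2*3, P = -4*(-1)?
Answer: 385 + 110*√2 ≈ 540.56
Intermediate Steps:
P = 4
l = 6
s = 10*√2 (s = √(4 + 4)*(6 - 1) = √8*5 = (2*√2)*5 = 10*√2 ≈ 14.142)
-88*(-3) - (11 + s)*(-11) = -88*(-3) - (11 + 10*√2)*(-11) = 264 - (-121 - 110*√2) = 264 + (121 + 110*√2) = 385 + 110*√2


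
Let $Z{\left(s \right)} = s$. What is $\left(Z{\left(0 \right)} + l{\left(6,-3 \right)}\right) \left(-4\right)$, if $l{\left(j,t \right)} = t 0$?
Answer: $0$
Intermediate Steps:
$l{\left(j,t \right)} = 0$
$\left(Z{\left(0 \right)} + l{\left(6,-3 \right)}\right) \left(-4\right) = \left(0 + 0\right) \left(-4\right) = 0 \left(-4\right) = 0$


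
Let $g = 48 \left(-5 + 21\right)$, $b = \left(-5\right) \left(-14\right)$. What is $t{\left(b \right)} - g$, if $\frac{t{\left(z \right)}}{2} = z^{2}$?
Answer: $9032$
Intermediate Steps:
$b = 70$
$t{\left(z \right)} = 2 z^{2}$
$g = 768$ ($g = 48 \cdot 16 = 768$)
$t{\left(b \right)} - g = 2 \cdot 70^{2} - 768 = 2 \cdot 4900 - 768 = 9800 - 768 = 9032$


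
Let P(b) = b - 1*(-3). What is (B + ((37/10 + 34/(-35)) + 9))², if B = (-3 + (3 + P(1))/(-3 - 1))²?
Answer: 368755209/313600 ≈ 1175.9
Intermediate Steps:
P(b) = 3 + b (P(b) = b + 3 = 3 + b)
B = 361/16 (B = (-3 + (3 + (3 + 1))/(-3 - 1))² = (-3 + (3 + 4)/(-4))² = (-3 + 7*(-¼))² = (-3 - 7/4)² = (-19/4)² = 361/16 ≈ 22.563)
(B + ((37/10 + 34/(-35)) + 9))² = (361/16 + ((37/10 + 34/(-35)) + 9))² = (361/16 + ((37*(⅒) + 34*(-1/35)) + 9))² = (361/16 + ((37/10 - 34/35) + 9))² = (361/16 + (191/70 + 9))² = (361/16 + 821/70)² = (19203/560)² = 368755209/313600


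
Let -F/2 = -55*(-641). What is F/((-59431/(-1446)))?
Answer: -101957460/59431 ≈ -1715.6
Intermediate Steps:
F = -70510 (F = -(-110)*(-641) = -2*35255 = -70510)
F/((-59431/(-1446))) = -70510/((-59431/(-1446))) = -70510/((-59431*(-1/1446))) = -70510/59431/1446 = -70510*1446/59431 = -101957460/59431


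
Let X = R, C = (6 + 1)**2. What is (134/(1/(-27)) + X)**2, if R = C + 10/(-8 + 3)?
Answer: 12752041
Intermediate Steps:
C = 49 (C = 7**2 = 49)
R = 47 (R = 49 + 10/(-8 + 3) = 49 + 10/(-5) = 49 + 10*(-1/5) = 49 - 2 = 47)
X = 47
(134/(1/(-27)) + X)**2 = (134/(1/(-27)) + 47)**2 = (134/(-1/27) + 47)**2 = (134*(-27) + 47)**2 = (-3618 + 47)**2 = (-3571)**2 = 12752041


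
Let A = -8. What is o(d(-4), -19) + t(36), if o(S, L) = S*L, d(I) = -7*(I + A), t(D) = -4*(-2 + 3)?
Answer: -1600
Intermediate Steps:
t(D) = -4 (t(D) = -4*1 = -4)
d(I) = 56 - 7*I (d(I) = -7*(I - 8) = -7*(-8 + I) = 56 - 7*I)
o(S, L) = L*S
o(d(-4), -19) + t(36) = -19*(56 - 7*(-4)) - 4 = -19*(56 + 28) - 4 = -19*84 - 4 = -1596 - 4 = -1600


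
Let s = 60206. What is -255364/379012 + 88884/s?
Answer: 2289207203/2852349559 ≈ 0.80257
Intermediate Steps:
-255364/379012 + 88884/s = -255364/379012 + 88884/60206 = -255364*1/379012 + 88884*(1/60206) = -63841/94753 + 44442/30103 = 2289207203/2852349559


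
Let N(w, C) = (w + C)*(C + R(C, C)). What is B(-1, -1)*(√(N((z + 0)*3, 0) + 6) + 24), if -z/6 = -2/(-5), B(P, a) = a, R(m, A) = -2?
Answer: -24 - √510/5 ≈ -28.517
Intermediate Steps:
z = -12/5 (z = -(-12)/(-5) = -(-12)*(-1)/5 = -6*⅖ = -12/5 ≈ -2.4000)
N(w, C) = (-2 + C)*(C + w) (N(w, C) = (w + C)*(C - 2) = (C + w)*(-2 + C) = (-2 + C)*(C + w))
B(-1, -1)*(√(N((z + 0)*3, 0) + 6) + 24) = -(√((0² - 2*0 - 2*(-12/5 + 0)*3 + 0*((-12/5 + 0)*3)) + 6) + 24) = -(√((0 + 0 - (-24)*3/5 + 0*(-12/5*3)) + 6) + 24) = -(√((0 + 0 - 2*(-36/5) + 0*(-36/5)) + 6) + 24) = -(√((0 + 0 + 72/5 + 0) + 6) + 24) = -(√(72/5 + 6) + 24) = -(√(102/5) + 24) = -(√510/5 + 24) = -(24 + √510/5) = -24 - √510/5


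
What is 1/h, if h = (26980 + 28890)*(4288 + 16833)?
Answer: 1/1180030270 ≈ 8.4744e-10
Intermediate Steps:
h = 1180030270 (h = 55870*21121 = 1180030270)
1/h = 1/1180030270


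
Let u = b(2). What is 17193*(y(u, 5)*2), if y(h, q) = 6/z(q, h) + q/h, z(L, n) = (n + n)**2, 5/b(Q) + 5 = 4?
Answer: -808071/25 ≈ -32323.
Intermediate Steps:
b(Q) = -5 (b(Q) = 5/(-5 + 4) = 5/(-1) = 5*(-1) = -5)
z(L, n) = 4*n**2 (z(L, n) = (2*n)**2 = 4*n**2)
u = -5
y(h, q) = 3/(2*h**2) + q/h (y(h, q) = 6/((4*h**2)) + q/h = 6*(1/(4*h**2)) + q/h = 3/(2*h**2) + q/h)
17193*(y(u, 5)*2) = 17193*(((3/2 - 5*5)/(-5)**2)*2) = 17193*(((3/2 - 25)/25)*2) = 17193*(((1/25)*(-47/2))*2) = 17193*(-47/50*2) = 17193*(-47/25) = -808071/25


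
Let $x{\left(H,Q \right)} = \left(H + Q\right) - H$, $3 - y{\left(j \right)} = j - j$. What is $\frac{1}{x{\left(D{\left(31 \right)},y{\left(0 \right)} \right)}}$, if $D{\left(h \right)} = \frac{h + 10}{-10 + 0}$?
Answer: $\frac{1}{3} \approx 0.33333$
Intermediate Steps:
$y{\left(j \right)} = 3$ ($y{\left(j \right)} = 3 - \left(j - j\right) = 3 - 0 = 3 + 0 = 3$)
$D{\left(h \right)} = -1 - \frac{h}{10}$ ($D{\left(h \right)} = \frac{10 + h}{-10} = \left(10 + h\right) \left(- \frac{1}{10}\right) = -1 - \frac{h}{10}$)
$x{\left(H,Q \right)} = Q$
$\frac{1}{x{\left(D{\left(31 \right)},y{\left(0 \right)} \right)}} = \frac{1}{3}$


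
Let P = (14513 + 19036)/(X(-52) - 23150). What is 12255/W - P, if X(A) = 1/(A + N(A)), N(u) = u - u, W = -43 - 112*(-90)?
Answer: 10754203177/4027516879 ≈ 2.6702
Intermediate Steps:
W = 10037 (W = -43 + 10080 = 10037)
N(u) = 0
X(A) = 1/A (X(A) = 1/(A + 0) = 1/A)
P = -581516/401267 (P = (14513 + 19036)/(1/(-52) - 23150) = 33549/(-1/52 - 23150) = 33549/(-1203801/52) = 33549*(-52/1203801) = -581516/401267 ≈ -1.4492)
12255/W - P = 12255/10037 - 1*(-581516/401267) = 12255*(1/10037) + 581516/401267 = 12255/10037 + 581516/401267 = 10754203177/4027516879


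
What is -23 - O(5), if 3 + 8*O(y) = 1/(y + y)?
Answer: -1811/80 ≈ -22.638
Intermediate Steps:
O(y) = -3/8 + 1/(16*y) (O(y) = -3/8 + 1/(8*(y + y)) = -3/8 + 1/(8*((2*y))) = -3/8 + (1/(2*y))/8 = -3/8 + 1/(16*y))
-23 - O(5) = -23 - (1 - 6*5)/(16*5) = -23 - (1 - 30)/(16*5) = -23 - (-29)/(16*5) = -23 - 1*(-29/80) = -23 + 29/80 = -1811/80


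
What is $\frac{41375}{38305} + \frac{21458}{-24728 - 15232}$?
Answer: $\frac{83139631}{153066780} \approx 0.54316$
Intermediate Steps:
$\frac{41375}{38305} + \frac{21458}{-24728 - 15232} = 41375 \cdot \frac{1}{38305} + \frac{21458}{-24728 - 15232} = \frac{8275}{7661} + \frac{21458}{-39960} = \frac{8275}{7661} + 21458 \left(- \frac{1}{39960}\right) = \frac{8275}{7661} - \frac{10729}{19980} = \frac{83139631}{153066780}$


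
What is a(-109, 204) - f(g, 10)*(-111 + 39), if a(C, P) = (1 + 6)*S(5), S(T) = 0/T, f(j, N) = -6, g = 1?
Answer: -432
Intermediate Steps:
S(T) = 0
a(C, P) = 0 (a(C, P) = (1 + 6)*0 = 7*0 = 0)
a(-109, 204) - f(g, 10)*(-111 + 39) = 0 - (-6)*(-111 + 39) = 0 - (-6)*(-72) = 0 - 1*432 = 0 - 432 = -432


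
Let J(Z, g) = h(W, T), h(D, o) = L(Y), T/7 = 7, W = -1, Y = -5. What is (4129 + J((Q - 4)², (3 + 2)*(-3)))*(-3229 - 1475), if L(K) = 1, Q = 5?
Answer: -19427520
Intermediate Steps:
T = 49 (T = 7*7 = 49)
h(D, o) = 1
J(Z, g) = 1
(4129 + J((Q - 4)², (3 + 2)*(-3)))*(-3229 - 1475) = (4129 + 1)*(-3229 - 1475) = 4130*(-4704) = -19427520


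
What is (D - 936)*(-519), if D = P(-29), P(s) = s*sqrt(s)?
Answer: 485784 + 15051*I*sqrt(29) ≈ 4.8578e+5 + 81052.0*I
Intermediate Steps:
P(s) = s**(3/2)
D = -29*I*sqrt(29) (D = (-29)**(3/2) = -29*I*sqrt(29) ≈ -156.17*I)
(D - 936)*(-519) = (-29*I*sqrt(29) - 936)*(-519) = (-936 - 29*I*sqrt(29))*(-519) = 485784 + 15051*I*sqrt(29)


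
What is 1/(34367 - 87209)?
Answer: -1/52842 ≈ -1.8924e-5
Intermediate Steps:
1/(34367 - 87209) = 1/(-52842) = -1/52842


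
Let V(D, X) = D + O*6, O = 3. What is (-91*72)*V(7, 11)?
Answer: -163800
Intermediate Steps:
V(D, X) = 18 + D (V(D, X) = D + 3*6 = D + 18 = 18 + D)
(-91*72)*V(7, 11) = (-91*72)*(18 + 7) = -6552*25 = -163800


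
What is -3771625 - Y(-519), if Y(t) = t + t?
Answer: -3770587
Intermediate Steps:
Y(t) = 2*t
-3771625 - Y(-519) = -3771625 - 2*(-519) = -3771625 - 1*(-1038) = -3771625 + 1038 = -3770587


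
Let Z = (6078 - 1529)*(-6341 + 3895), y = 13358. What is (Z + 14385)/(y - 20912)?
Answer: 11112469/7554 ≈ 1471.1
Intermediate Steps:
Z = -11126854 (Z = 4549*(-2446) = -11126854)
(Z + 14385)/(y - 20912) = (-11126854 + 14385)/(13358 - 20912) = -11112469/(-7554) = -11112469*(-1/7554) = 11112469/7554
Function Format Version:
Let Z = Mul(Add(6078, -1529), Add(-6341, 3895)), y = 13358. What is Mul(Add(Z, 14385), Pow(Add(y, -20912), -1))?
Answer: Rational(11112469, 7554) ≈ 1471.1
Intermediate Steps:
Z = -11126854 (Z = Mul(4549, -2446) = -11126854)
Mul(Add(Z, 14385), Pow(Add(y, -20912), -1)) = Mul(Add(-11126854, 14385), Pow(Add(13358, -20912), -1)) = Mul(-11112469, Pow(-7554, -1)) = Mul(-11112469, Rational(-1, 7554)) = Rational(11112469, 7554)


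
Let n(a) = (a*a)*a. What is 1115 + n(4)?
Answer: 1179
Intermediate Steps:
n(a) = a³ (n(a) = a²*a = a³)
1115 + n(4) = 1115 + 4³ = 1115 + 64 = 1179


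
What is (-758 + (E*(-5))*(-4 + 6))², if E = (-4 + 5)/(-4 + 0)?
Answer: 2283121/4 ≈ 5.7078e+5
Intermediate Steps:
E = -¼ (E = 1/(-4) = 1*(-¼) = -¼ ≈ -0.25000)
(-758 + (E*(-5))*(-4 + 6))² = (-758 + (-¼*(-5))*(-4 + 6))² = (-758 + (5/4)*2)² = (-758 + 5/2)² = (-1511/2)² = 2283121/4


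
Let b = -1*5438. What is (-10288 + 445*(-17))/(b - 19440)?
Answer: 17853/24878 ≈ 0.71762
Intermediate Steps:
b = -5438
(-10288 + 445*(-17))/(b - 19440) = (-10288 + 445*(-17))/(-5438 - 19440) = (-10288 - 7565)/(-24878) = -17853*(-1/24878) = 17853/24878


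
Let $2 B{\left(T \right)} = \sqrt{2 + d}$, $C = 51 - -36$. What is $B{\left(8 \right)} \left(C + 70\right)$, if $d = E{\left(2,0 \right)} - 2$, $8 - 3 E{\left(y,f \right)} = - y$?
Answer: $\frac{157 \sqrt{30}}{6} \approx 143.32$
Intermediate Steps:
$E{\left(y,f \right)} = \frac{8}{3} + \frac{y}{3}$ ($E{\left(y,f \right)} = \frac{8}{3} - \frac{\left(-1\right) y}{3} = \frac{8}{3} + \frac{y}{3}$)
$d = \frac{4}{3}$ ($d = \left(\frac{8}{3} + \frac{1}{3} \cdot 2\right) - 2 = \left(\frac{8}{3} + \frac{2}{3}\right) - 2 = \frac{10}{3} - 2 = \frac{4}{3} \approx 1.3333$)
$C = 87$ ($C = 51 + 36 = 87$)
$B{\left(T \right)} = \frac{\sqrt{30}}{6}$ ($B{\left(T \right)} = \frac{\sqrt{2 + \frac{4}{3}}}{2} = \frac{\sqrt{\frac{10}{3}}}{2} = \frac{\frac{1}{3} \sqrt{30}}{2} = \frac{\sqrt{30}}{6}$)
$B{\left(8 \right)} \left(C + 70\right) = \frac{\sqrt{30}}{6} \left(87 + 70\right) = \frac{\sqrt{30}}{6} \cdot 157 = \frac{157 \sqrt{30}}{6}$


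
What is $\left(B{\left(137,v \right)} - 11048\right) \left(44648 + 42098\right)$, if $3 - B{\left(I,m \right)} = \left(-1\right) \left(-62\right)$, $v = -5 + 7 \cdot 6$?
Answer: $-963487822$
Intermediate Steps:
$v = 37$ ($v = -5 + 42 = 37$)
$B{\left(I,m \right)} = -59$ ($B{\left(I,m \right)} = 3 - \left(-1\right) \left(-62\right) = 3 - 62 = -59$)
$\left(B{\left(137,v \right)} - 11048\right) \left(44648 + 42098\right) = \left(-59 - 11048\right) \left(44648 + 42098\right) = \left(-11107\right) 86746 = -963487822$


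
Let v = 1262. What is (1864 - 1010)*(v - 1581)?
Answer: -272426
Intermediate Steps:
(1864 - 1010)*(v - 1581) = (1864 - 1010)*(1262 - 1581) = 854*(-319) = -272426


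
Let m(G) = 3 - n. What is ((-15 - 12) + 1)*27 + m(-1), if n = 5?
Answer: -704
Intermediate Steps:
m(G) = -2 (m(G) = 3 - 1*5 = 3 - 5 = -2)
((-15 - 12) + 1)*27 + m(-1) = ((-15 - 12) + 1)*27 - 2 = (-27 + 1)*27 - 2 = -26*27 - 2 = -702 - 2 = -704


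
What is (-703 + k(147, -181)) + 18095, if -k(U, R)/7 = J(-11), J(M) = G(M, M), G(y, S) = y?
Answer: 17469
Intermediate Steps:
J(M) = M
k(U, R) = 77 (k(U, R) = -7*(-11) = 77)
(-703 + k(147, -181)) + 18095 = (-703 + 77) + 18095 = -626 + 18095 = 17469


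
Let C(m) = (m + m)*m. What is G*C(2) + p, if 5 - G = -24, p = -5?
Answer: 227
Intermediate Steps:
G = 29 (G = 5 - 1*(-24) = 5 + 24 = 29)
C(m) = 2*m**2 (C(m) = (2*m)*m = 2*m**2)
G*C(2) + p = 29*(2*2**2) - 5 = 29*(2*4) - 5 = 29*8 - 5 = 232 - 5 = 227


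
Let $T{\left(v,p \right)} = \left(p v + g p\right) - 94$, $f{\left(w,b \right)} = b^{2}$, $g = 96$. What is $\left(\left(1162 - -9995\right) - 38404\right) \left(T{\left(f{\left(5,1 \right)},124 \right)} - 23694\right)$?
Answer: $320424720$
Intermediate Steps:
$T{\left(v,p \right)} = -94 + 96 p + p v$ ($T{\left(v,p \right)} = \left(p v + 96 p\right) - 94 = \left(96 p + p v\right) - 94 = -94 + 96 p + p v$)
$\left(\left(1162 - -9995\right) - 38404\right) \left(T{\left(f{\left(5,1 \right)},124 \right)} - 23694\right) = \left(\left(1162 - -9995\right) - 38404\right) \left(\left(-94 + 96 \cdot 124 + 124 \cdot 1^{2}\right) - 23694\right) = \left(\left(1162 + 9995\right) - 38404\right) \left(\left(-94 + 11904 + 124 \cdot 1\right) - 23694\right) = \left(11157 - 38404\right) \left(\left(-94 + 11904 + 124\right) - 23694\right) = - 27247 \left(11934 - 23694\right) = \left(-27247\right) \left(-11760\right) = 320424720$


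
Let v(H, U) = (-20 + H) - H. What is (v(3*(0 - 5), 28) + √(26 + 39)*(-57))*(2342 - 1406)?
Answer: -18720 - 53352*√65 ≈ -4.4886e+5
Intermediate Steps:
v(H, U) = -20
(v(3*(0 - 5), 28) + √(26 + 39)*(-57))*(2342 - 1406) = (-20 + √(26 + 39)*(-57))*(2342 - 1406) = (-20 + √65*(-57))*936 = (-20 - 57*√65)*936 = -18720 - 53352*√65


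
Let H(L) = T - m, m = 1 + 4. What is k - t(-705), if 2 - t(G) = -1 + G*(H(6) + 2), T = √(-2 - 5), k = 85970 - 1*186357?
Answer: -98275 - 705*I*√7 ≈ -98275.0 - 1865.3*I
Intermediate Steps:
m = 5
k = -100387 (k = 85970 - 186357 = -100387)
T = I*√7 (T = √(-7) = I*√7 ≈ 2.6458*I)
H(L) = -5 + I*√7 (H(L) = I*√7 - 1*5 = I*√7 - 5 = -5 + I*√7)
t(G) = 3 - G*(-3 + I*√7) (t(G) = 2 - (-1 + G*((-5 + I*√7) + 2)) = 2 - (-1 + G*(-3 + I*√7)) = 2 + (1 - G*(-3 + I*√7)) = 3 - G*(-3 + I*√7))
k - t(-705) = -100387 - (3 + 3*(-705) - 1*I*(-705)*√7) = -100387 - (3 - 2115 + 705*I*√7) = -100387 - (-2112 + 705*I*√7) = -100387 + (2112 - 705*I*√7) = -98275 - 705*I*√7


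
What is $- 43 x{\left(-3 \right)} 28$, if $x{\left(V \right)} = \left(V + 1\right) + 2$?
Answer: $0$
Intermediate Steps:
$x{\left(V \right)} = 3 + V$ ($x{\left(V \right)} = \left(1 + V\right) + 2 = 3 + V$)
$- 43 x{\left(-3 \right)} 28 = - 43 \left(3 - 3\right) 28 = \left(-43\right) 0 \cdot 28 = 0 \cdot 28 = 0$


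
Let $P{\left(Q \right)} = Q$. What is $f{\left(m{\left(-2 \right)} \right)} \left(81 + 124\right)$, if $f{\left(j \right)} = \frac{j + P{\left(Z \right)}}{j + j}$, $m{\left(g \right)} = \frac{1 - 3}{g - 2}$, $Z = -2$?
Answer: $- \frac{615}{2} \approx -307.5$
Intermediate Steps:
$m{\left(g \right)} = - \frac{2}{-2 + g}$
$f{\left(j \right)} = \frac{-2 + j}{2 j}$ ($f{\left(j \right)} = \frac{j - 2}{j + j} = \frac{-2 + j}{2 j}$)
$f{\left(m{\left(-2 \right)} \right)} \left(81 + 124\right) = \frac{-2 - \frac{2}{-2 - 2}}{2 \left(- \frac{2}{-2 - 2}\right)} \left(81 + 124\right) = \frac{-2 - \frac{2}{-4}}{2 \left(- \frac{2}{-4}\right)} 205 = \frac{-2 - - \frac{1}{2}}{2 \left(\left(-2\right) \left(- \frac{1}{4}\right)\right)} 205 = \frac{\frac{1}{\frac{1}{2}} \left(-2 + \frac{1}{2}\right)}{2} \cdot 205 = \frac{1}{2} \cdot 2 \left(- \frac{3}{2}\right) 205 = \left(- \frac{3}{2}\right) 205 = - \frac{615}{2}$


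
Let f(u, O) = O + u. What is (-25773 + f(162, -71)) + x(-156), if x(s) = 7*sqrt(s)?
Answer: -25682 + 14*I*sqrt(39) ≈ -25682.0 + 87.43*I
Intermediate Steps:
(-25773 + f(162, -71)) + x(-156) = (-25773 + (-71 + 162)) + 7*sqrt(-156) = (-25773 + 91) + 7*(2*I*sqrt(39)) = -25682 + 14*I*sqrt(39)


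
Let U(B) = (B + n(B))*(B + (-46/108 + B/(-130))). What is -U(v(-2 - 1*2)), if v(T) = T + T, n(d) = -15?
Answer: -675257/3510 ≈ -192.38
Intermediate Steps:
v(T) = 2*T
U(B) = (-15 + B)*(-23/54 + 129*B/130) (U(B) = (B - 15)*(B + (-46/108 + B/(-130))) = (-15 + B)*(B + (-46*1/108 + B*(-1/130))) = (-15 + B)*(B + (-23/54 - B/130)) = (-15 + B)*(-23/54 + 129*B/130))
-U(v(-2 - 1*2)) = -(115/18 - 10748*(-2 - 1*2)/351 + 129*(2*(-2 - 1*2))²/130) = -(115/18 - 10748*(-2 - 2)/351 + 129*(2*(-2 - 2))²/130) = -(115/18 - 10748*(-4)/351 + 129*(2*(-4))²/130) = -(115/18 - 5374/351*(-8) + (129/130)*(-8)²) = -(115/18 + 42992/351 + (129/130)*64) = -(115/18 + 42992/351 + 4128/65) = -1*675257/3510 = -675257/3510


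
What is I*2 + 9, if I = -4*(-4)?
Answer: 41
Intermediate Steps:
I = 16
I*2 + 9 = 16*2 + 9 = 32 + 9 = 41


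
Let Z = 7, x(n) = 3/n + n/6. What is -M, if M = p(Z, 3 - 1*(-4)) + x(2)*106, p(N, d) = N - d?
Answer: -583/3 ≈ -194.33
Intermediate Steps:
x(n) = 3/n + n/6 (x(n) = 3/n + n*(⅙) = 3/n + n/6)
M = 583/3 (M = (7 - (3 - 1*(-4))) + (3/2 + (⅙)*2)*106 = (7 - (3 + 4)) + (3*(½) + ⅓)*106 = (7 - 1*7) + (3/2 + ⅓)*106 = (7 - 7) + (11/6)*106 = 0 + 583/3 = 583/3 ≈ 194.33)
-M = -1*583/3 = -583/3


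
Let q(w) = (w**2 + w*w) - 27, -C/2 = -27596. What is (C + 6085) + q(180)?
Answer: 126050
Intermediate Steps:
C = 55192 (C = -2*(-27596) = 55192)
q(w) = -27 + 2*w**2 (q(w) = (w**2 + w**2) - 27 = 2*w**2 - 27 = -27 + 2*w**2)
(C + 6085) + q(180) = (55192 + 6085) + (-27 + 2*180**2) = 61277 + (-27 + 2*32400) = 61277 + (-27 + 64800) = 61277 + 64773 = 126050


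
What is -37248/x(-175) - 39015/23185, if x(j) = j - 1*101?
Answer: 14213779/106651 ≈ 133.27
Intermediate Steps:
x(j) = -101 + j (x(j) = j - 101 = -101 + j)
-37248/x(-175) - 39015/23185 = -37248/(-101 - 175) - 39015/23185 = -37248/(-276) - 39015*1/23185 = -37248*(-1/276) - 7803/4637 = 3104/23 - 7803/4637 = 14213779/106651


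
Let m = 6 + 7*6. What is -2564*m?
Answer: -123072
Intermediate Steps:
m = 48 (m = 6 + 42 = 48)
-2564*m = -2564*48 = -123072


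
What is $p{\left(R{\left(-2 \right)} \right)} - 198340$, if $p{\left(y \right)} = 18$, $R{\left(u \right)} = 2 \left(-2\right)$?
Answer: $-198322$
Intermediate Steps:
$R{\left(u \right)} = -4$
$p{\left(R{\left(-2 \right)} \right)} - 198340 = 18 - 198340 = -198322$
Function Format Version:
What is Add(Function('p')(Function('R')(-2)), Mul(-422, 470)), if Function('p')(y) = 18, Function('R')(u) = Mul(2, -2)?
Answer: -198322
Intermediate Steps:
Function('R')(u) = -4
Add(Function('p')(Function('R')(-2)), Mul(-422, 470)) = Add(18, Mul(-422, 470)) = Add(18, -198340) = -198322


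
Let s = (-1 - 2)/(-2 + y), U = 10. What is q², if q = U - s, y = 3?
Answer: 169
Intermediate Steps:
s = -3 (s = (-1 - 2)/(-2 + 3) = -3/1 = -3*1 = -3)
q = 13 (q = 10 - 1*(-3) = 10 + 3 = 13)
q² = 13² = 169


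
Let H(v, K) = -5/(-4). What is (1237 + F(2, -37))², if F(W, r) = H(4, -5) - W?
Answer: 24453025/16 ≈ 1.5283e+6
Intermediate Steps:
H(v, K) = 5/4 (H(v, K) = -5*(-¼) = 5/4)
F(W, r) = 5/4 - W
(1237 + F(2, -37))² = (1237 + (5/4 - 1*2))² = (1237 + (5/4 - 2))² = (1237 - ¾)² = (4945/4)² = 24453025/16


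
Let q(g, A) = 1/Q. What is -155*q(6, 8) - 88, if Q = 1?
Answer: -243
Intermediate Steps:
q(g, A) = 1 (q(g, A) = 1/1 = 1)
-155*q(6, 8) - 88 = -155*1 - 88 = -155 - 88 = -243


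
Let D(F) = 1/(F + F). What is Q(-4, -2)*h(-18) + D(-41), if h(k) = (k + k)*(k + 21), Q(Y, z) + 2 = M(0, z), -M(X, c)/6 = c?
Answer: -88561/82 ≈ -1080.0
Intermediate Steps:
M(X, c) = -6*c
Q(Y, z) = -2 - 6*z
h(k) = 2*k*(21 + k) (h(k) = (2*k)*(21 + k) = 2*k*(21 + k))
D(F) = 1/(2*F)
Q(-4, -2)*h(-18) + D(-41) = (-2 - 6*(-2))*(2*(-18)*(21 - 18)) + (½)/(-41) = (-2 + 12)*(2*(-18)*3) + (½)*(-1/41) = 10*(-108) - 1/82 = -1080 - 1/82 = -88561/82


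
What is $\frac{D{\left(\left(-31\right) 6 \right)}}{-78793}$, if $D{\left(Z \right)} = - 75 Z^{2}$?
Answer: $\frac{2594700}{78793} \approx 32.931$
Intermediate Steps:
$\frac{D{\left(\left(-31\right) 6 \right)}}{-78793} = \frac{\left(-75\right) \left(\left(-31\right) 6\right)^{2}}{-78793} = - 75 \left(-186\right)^{2} \left(- \frac{1}{78793}\right) = \left(-75\right) 34596 \left(- \frac{1}{78793}\right) = \left(-2594700\right) \left(- \frac{1}{78793}\right) = \frac{2594700}{78793}$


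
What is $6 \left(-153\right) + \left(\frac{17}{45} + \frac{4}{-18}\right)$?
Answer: $- \frac{41303}{45} \approx -917.84$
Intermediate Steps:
$6 \left(-153\right) + \left(\frac{17}{45} + \frac{4}{-18}\right) = -918 + \left(17 \cdot \frac{1}{45} + 4 \left(- \frac{1}{18}\right)\right) = -918 + \left(\frac{17}{45} - \frac{2}{9}\right) = -918 + \frac{7}{45} = - \frac{41303}{45}$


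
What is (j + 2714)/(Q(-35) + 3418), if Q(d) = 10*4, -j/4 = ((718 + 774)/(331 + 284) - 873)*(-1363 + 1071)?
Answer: -311840797/1063335 ≈ -293.27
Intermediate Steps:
j = -625350704/615 (j = -4*((718 + 774)/(331 + 284) - 873)*(-1363 + 1071) = -4*(1492/615 - 873)*(-292) = -(-2141612)*(-292)/615 = -4*156337676/615 = -625350704/615 ≈ -1.0168e+6)
Q(d) = 40
(j + 2714)/(Q(-35) + 3418) = (-625350704/615 + 2714)/(40 + 3418) = -623681594/615/3458 = -623681594/615*1/3458 = -311840797/1063335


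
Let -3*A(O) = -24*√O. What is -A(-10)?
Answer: -8*I*√10 ≈ -25.298*I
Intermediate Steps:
A(O) = 8*√O (A(O) = -(-8)*√O = 8*√O)
-A(-10) = -8*√(-10) = -8*I*√10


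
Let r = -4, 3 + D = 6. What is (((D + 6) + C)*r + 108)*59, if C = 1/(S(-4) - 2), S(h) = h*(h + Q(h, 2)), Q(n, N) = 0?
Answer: 29618/7 ≈ 4231.1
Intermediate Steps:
D = 3 (D = -3 + 6 = 3)
S(h) = h² (S(h) = h*(h + 0) = h*h = h²)
C = 1/14 (C = 1/((-4)² - 2) = 1/(16 - 2) = 1/14 ≈ 0.071429)
(((D + 6) + C)*r + 108)*59 = (((3 + 6) + 1/14)*(-4) + 108)*59 = ((9 + 1/14)*(-4) + 108)*59 = ((127/14)*(-4) + 108)*59 = (-254/7 + 108)*59 = (502/7)*59 = 29618/7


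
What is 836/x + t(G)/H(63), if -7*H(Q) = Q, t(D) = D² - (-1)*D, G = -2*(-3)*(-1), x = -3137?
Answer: -33878/9411 ≈ -3.5998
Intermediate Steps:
G = -6 (G = 6*(-1) = -6)
t(D) = D + D² (t(D) = D² + D = D + D²)
H(Q) = -Q/7
836/x + t(G)/H(63) = 836/(-3137) + (-6*(1 - 6))/((-⅐*63)) = 836*(-1/3137) - 6*(-5)/(-9) = -836/3137 + 30*(-⅑) = -836/3137 - 10/3 = -33878/9411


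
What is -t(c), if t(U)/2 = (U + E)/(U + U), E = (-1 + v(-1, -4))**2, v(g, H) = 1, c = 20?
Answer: -1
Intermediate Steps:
E = 0 (E = (-1 + 1)**2 = 0**2 = 0)
t(U) = 1 (t(U) = 2*((U + 0)/(U + U)) = 2*(U/((2*U))) = 2*(U*(1/(2*U))) = 2*(1/2) = 1)
-t(c) = -1*1 = -1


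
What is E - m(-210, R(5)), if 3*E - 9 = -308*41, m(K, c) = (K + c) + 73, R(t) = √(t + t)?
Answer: -12208/3 - √10 ≈ -4072.5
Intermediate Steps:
R(t) = √2*√t (R(t) = √(2*t) = √2*√t)
m(K, c) = 73 + K + c
E = -12619/3 (E = 3 + (-308*41)/3 = 3 + (⅓)*(-12628) = 3 - 12628/3 = -12619/3 ≈ -4206.3)
E - m(-210, R(5)) = -12619/3 - (73 - 210 + √2*√5) = -12619/3 - (73 - 210 + √10) = -12619/3 - (-137 + √10) = -12619/3 + (137 - √10) = -12208/3 - √10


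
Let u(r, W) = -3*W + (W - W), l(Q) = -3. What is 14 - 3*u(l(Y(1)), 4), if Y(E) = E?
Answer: 50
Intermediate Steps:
u(r, W) = -3*W (u(r, W) = -3*W + 0 = -3*W)
14 - 3*u(l(Y(1)), 4) = 14 - (-9)*4 = 14 - 3*(-12) = 14 + 36 = 50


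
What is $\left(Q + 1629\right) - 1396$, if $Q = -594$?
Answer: $-361$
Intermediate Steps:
$\left(Q + 1629\right) - 1396 = \left(-594 + 1629\right) - 1396 = 1035 - 1396 = -361$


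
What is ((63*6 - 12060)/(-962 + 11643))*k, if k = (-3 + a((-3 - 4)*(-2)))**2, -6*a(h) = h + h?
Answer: -62422/971 ≈ -64.286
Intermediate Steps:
a(h) = -h/3 (a(h) = -(h + h)/6 = -h/3)
k = 529/9 (k = (-3 - (-3 - 4)*(-2)/3)**2 = (-3 - (-7)*(-2)/3)**2 = (-3 - 1/3*14)**2 = (-3 - 14/3)**2 = (-23/3)**2 = 529/9 ≈ 58.778)
((63*6 - 12060)/(-962 + 11643))*k = ((63*6 - 12060)/(-962 + 11643))*(529/9) = ((378 - 12060)/10681)*(529/9) = -11682*1/10681*(529/9) = -1062/971*529/9 = -62422/971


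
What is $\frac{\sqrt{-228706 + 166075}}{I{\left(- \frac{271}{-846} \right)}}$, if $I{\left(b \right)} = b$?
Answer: $\frac{2538 i \sqrt{6959}}{271} \approx 781.26 i$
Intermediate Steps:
$\frac{\sqrt{-228706 + 166075}}{I{\left(- \frac{271}{-846} \right)}} = \frac{\sqrt{-228706 + 166075}}{\left(-271\right) \frac{1}{-846}} = \frac{\sqrt{-62631}}{\left(-271\right) \left(- \frac{1}{846}\right)} = \frac{3 i \sqrt{6959}}{\frac{271}{846}} = 3 i \sqrt{6959} \cdot \frac{846}{271} = \frac{2538 i \sqrt{6959}}{271}$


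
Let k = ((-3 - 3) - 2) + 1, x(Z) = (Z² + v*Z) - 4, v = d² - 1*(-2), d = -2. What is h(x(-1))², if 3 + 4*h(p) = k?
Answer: 25/4 ≈ 6.2500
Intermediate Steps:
v = 6 (v = (-2)² - 1*(-2) = 4 + 2 = 6)
x(Z) = -4 + Z² + 6*Z (x(Z) = (Z² + 6*Z) - 4 = -4 + Z² + 6*Z)
k = -7 (k = (-6 - 2) + 1 = -8 + 1 = -7)
h(p) = -5/2 (h(p) = -¾ + (¼)*(-7) = -¾ - 7/4 = -5/2)
h(x(-1))² = (-5/2)² = 25/4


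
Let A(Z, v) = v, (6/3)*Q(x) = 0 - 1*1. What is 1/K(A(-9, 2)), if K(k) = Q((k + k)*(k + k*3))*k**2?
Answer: -1/2 ≈ -0.50000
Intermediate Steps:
Q(x) = -1/2 (Q(x) = (0 - 1*1)/2 = (0 - 1)/2 = (1/2)*(-1) = -1/2)
K(k) = -k**2/2
1/K(A(-9, 2)) = 1/(-1/2*2**2) = 1/(-1/2*4) = 1/(-2) = -1/2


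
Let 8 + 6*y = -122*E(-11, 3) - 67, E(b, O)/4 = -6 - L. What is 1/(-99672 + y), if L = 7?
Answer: -6/591763 ≈ -1.0139e-5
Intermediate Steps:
E(b, O) = -52 (E(b, O) = 4*(-6 - 1*7) = 4*(-6 - 7) = 4*(-13) = -52)
y = 6269/6 (y = -4/3 + (-122*(-52) - 67)/6 = -4/3 + (6344 - 67)/6 = -4/3 + (⅙)*6277 = -4/3 + 6277/6 = 6269/6 ≈ 1044.8)
1/(-99672 + y) = 1/(-99672 + 6269/6) = 1/(-591763/6) = -6/591763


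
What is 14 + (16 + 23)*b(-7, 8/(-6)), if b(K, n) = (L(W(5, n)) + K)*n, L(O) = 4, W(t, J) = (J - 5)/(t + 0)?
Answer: 170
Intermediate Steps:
W(t, J) = (-5 + J)/t
b(K, n) = n*(4 + K) (b(K, n) = (4 + K)*n = n*(4 + K))
14 + (16 + 23)*b(-7, 8/(-6)) = 14 + (16 + 23)*((8/(-6))*(4 - 7)) = 14 + 39*((8*(-⅙))*(-3)) = 14 + 39*(-4/3*(-3)) = 14 + 39*4 = 14 + 156 = 170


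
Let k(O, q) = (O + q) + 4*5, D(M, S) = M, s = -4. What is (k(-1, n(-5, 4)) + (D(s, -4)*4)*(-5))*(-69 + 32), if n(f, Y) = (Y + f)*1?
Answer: -3626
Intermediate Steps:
n(f, Y) = Y + f
k(O, q) = 20 + O + q (k(O, q) = (O + q) + 20 = 20 + O + q)
(k(-1, n(-5, 4)) + (D(s, -4)*4)*(-5))*(-69 + 32) = ((20 - 1 + (4 - 5)) - 4*4*(-5))*(-69 + 32) = ((20 - 1 - 1) - 16*(-5))*(-37) = (18 + 80)*(-37) = 98*(-37) = -3626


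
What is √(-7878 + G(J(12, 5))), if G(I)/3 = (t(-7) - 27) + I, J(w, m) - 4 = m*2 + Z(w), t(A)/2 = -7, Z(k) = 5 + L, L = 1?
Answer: I*√7941 ≈ 89.112*I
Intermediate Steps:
Z(k) = 6 (Z(k) = 5 + 1 = 6)
t(A) = -14 (t(A) = 2*(-7) = -14)
J(w, m) = 10 + 2*m (J(w, m) = 4 + (m*2 + 6) = 4 + (2*m + 6) = 4 + (6 + 2*m) = 10 + 2*m)
G(I) = -123 + 3*I (G(I) = 3*((-14 - 27) + I) = 3*(-41 + I) = -123 + 3*I)
√(-7878 + G(J(12, 5))) = √(-7878 + (-123 + 3*(10 + 2*5))) = √(-7878 + (-123 + 3*(10 + 10))) = √(-7878 + (-123 + 3*20)) = √(-7878 + (-123 + 60)) = √(-7878 - 63) = √(-7941) = I*√7941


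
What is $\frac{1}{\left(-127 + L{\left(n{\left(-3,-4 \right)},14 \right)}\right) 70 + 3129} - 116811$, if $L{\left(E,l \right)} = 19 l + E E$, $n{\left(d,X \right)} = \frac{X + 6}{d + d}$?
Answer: $- \frac{13526830602}{115801} \approx -1.1681 \cdot 10^{5}$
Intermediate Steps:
$n{\left(d,X \right)} = \frac{6 + X}{2 d}$
$L{\left(E,l \right)} = E^{2} + 19 l$ ($L{\left(E,l \right)} = 19 l + E^{2} = E^{2} + 19 l$)
$\frac{1}{\left(-127 + L{\left(n{\left(-3,-4 \right)},14 \right)}\right) 70 + 3129} - 116811 = \frac{1}{\left(-127 + \left(\left(\frac{6 - 4}{2 \left(-3\right)}\right)^{2} + 19 \cdot 14\right)\right) 70 + 3129} - 116811 = \frac{1}{\left(-127 + \left(\left(\frac{1}{2} \left(- \frac{1}{3}\right) 2\right)^{2} + 266\right)\right) 70 + 3129} - 116811 = \frac{1}{\left(-127 + \left(\left(- \frac{1}{3}\right)^{2} + 266\right)\right) 70 + 3129} - 116811 = \frac{1}{\left(-127 + \left(\frac{1}{9} + 266\right)\right) 70 + 3129} - 116811 = \frac{1}{\left(-127 + \frac{2395}{9}\right) 70 + 3129} - 116811 = \frac{1}{\frac{1252}{9} \cdot 70 + 3129} - 116811 = \frac{1}{\frac{87640}{9} + 3129} - 116811 = \frac{1}{\frac{115801}{9}} - 116811 = \frac{9}{115801} - 116811 = - \frac{13526830602}{115801}$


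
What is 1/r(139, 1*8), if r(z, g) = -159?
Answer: -1/159 ≈ -0.0062893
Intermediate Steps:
1/r(139, 1*8) = 1/(-159) = -1/159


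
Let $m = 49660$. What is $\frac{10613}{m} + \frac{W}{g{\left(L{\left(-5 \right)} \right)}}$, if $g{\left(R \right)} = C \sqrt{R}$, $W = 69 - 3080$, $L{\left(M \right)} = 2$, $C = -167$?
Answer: $\frac{10613}{49660} + \frac{3011 \sqrt{2}}{334} \approx 12.963$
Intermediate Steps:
$W = -3011$ ($W = 69 - 3080 = -3011$)
$g{\left(R \right)} = - 167 \sqrt{R}$
$\frac{10613}{m} + \frac{W}{g{\left(L{\left(-5 \right)} \right)}} = \frac{10613}{49660} - \frac{3011}{\left(-167\right) \sqrt{2}} = 10613 \cdot \frac{1}{49660} - 3011 \left(- \frac{\sqrt{2}}{334}\right) = \frac{10613}{49660} + \frac{3011 \sqrt{2}}{334}$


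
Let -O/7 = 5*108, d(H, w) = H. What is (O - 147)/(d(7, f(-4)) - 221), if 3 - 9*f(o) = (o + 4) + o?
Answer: 3927/214 ≈ 18.350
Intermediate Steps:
f(o) = -⅑ - 2*o/9 (f(o) = ⅓ - ((o + 4) + o)/9 = ⅓ - ((4 + o) + o)/9 = ⅓ - (4 + 2*o)/9 = ⅓ + (-4/9 - 2*o/9) = -⅑ - 2*o/9)
O = -3780 (O = -35*108 = -7*540 = -3780)
(O - 147)/(d(7, f(-4)) - 221) = (-3780 - 147)/(7 - 221) = -3927/(-214) = -3927*(-1/214) = 3927/214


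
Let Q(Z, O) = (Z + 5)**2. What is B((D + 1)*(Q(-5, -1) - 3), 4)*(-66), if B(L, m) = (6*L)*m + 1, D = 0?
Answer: 4686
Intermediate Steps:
Q(Z, O) = (5 + Z)**2
B(L, m) = 1 + 6*L*m (B(L, m) = 6*L*m + 1 = 1 + 6*L*m)
B((D + 1)*(Q(-5, -1) - 3), 4)*(-66) = (1 + 6*((0 + 1)*((5 - 5)**2 - 3))*4)*(-66) = (1 + 6*(1*(0**2 - 3))*4)*(-66) = (1 + 6*(1*(0 - 3))*4)*(-66) = (1 + 6*(1*(-3))*4)*(-66) = (1 + 6*(-3)*4)*(-66) = (1 - 72)*(-66) = -71*(-66) = 4686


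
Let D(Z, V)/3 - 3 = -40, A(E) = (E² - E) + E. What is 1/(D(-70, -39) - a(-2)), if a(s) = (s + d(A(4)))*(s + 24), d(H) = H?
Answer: -1/419 ≈ -0.0023866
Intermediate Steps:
A(E) = E²
D(Z, V) = -111 (D(Z, V) = 9 + 3*(-40) = 9 - 120 = -111)
a(s) = (16 + s)*(24 + s) (a(s) = (s + 4²)*(s + 24) = (s + 16)*(24 + s) = (16 + s)*(24 + s))
1/(D(-70, -39) - a(-2)) = 1/(-111 - (384 + (-2)² + 40*(-2))) = 1/(-111 - (384 + 4 - 80)) = 1/(-111 - 1*308) = 1/(-111 - 308) = 1/(-419) = -1/419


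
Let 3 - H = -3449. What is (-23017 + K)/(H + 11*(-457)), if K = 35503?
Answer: -4162/525 ≈ -7.9276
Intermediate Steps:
H = 3452 (H = 3 - 1*(-3449) = 3 + 3449 = 3452)
(-23017 + K)/(H + 11*(-457)) = (-23017 + 35503)/(3452 + 11*(-457)) = 12486/(3452 - 5027) = 12486/(-1575) = 12486*(-1/1575) = -4162/525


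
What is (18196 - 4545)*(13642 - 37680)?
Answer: -328142738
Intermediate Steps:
(18196 - 4545)*(13642 - 37680) = 13651*(-24038) = -328142738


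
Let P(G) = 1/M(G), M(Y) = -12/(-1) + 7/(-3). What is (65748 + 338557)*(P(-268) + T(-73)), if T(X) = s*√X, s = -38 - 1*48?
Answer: 1212915/29 - 34770230*I*√73 ≈ 41825.0 - 2.9708e+8*I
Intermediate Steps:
M(Y) = 29/3 (M(Y) = -12*(-1) + 7*(-⅓) = 12 - 7/3 = 29/3)
s = -86 (s = -38 - 48 = -86)
P(G) = 3/29 (P(G) = 1/(29/3) = 3/29)
T(X) = -86*√X
(65748 + 338557)*(P(-268) + T(-73)) = (65748 + 338557)*(3/29 - 86*I*√73) = 404305*(3/29 - 86*I*√73) = 1212915/29 - 34770230*I*√73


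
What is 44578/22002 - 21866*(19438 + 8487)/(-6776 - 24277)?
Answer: 2239330432789/113871351 ≈ 19665.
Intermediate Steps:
44578/22002 - 21866*(19438 + 8487)/(-6776 - 24277) = 44578*(1/22002) - 21866/((-31053/27925)) = 22289/11001 - 21866/((-31053*1/27925)) = 22289/11001 - 21866/(-31053/27925) = 22289/11001 - 21866*(-27925/31053) = 22289/11001 + 610608050/31053 = 2239330432789/113871351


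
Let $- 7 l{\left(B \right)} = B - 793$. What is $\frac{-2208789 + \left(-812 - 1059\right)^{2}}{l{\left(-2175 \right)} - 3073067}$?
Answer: $- \frac{1291852}{3072643} \approx -0.42044$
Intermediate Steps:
$l{\left(B \right)} = \frac{793}{7} - \frac{B}{7}$ ($l{\left(B \right)} = - \frac{B - 793}{7} = - \frac{-793 + B}{7} = \frac{793}{7} - \frac{B}{7}$)
$\frac{-2208789 + \left(-812 - 1059\right)^{2}}{l{\left(-2175 \right)} - 3073067} = \frac{-2208789 + \left(-812 - 1059\right)^{2}}{\left(\frac{793}{7} - - \frac{2175}{7}\right) - 3073067} = \frac{-2208789 + \left(-1871\right)^{2}}{\left(\frac{793}{7} + \frac{2175}{7}\right) - 3073067} = \frac{-2208789 + 3500641}{424 - 3073067} = \frac{1291852}{-3072643} = 1291852 \left(- \frac{1}{3072643}\right) = - \frac{1291852}{3072643}$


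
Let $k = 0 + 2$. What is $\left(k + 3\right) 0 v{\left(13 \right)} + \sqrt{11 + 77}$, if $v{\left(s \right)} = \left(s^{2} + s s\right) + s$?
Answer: $2 \sqrt{22} \approx 9.3808$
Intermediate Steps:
$k = 2$
$v{\left(s \right)} = s + 2 s^{2}$ ($v{\left(s \right)} = \left(s^{2} + s^{2}\right) + s = 2 s^{2} + s = s + 2 s^{2}$)
$\left(k + 3\right) 0 v{\left(13 \right)} + \sqrt{11 + 77} = \left(2 + 3\right) 0 \cdot 13 \left(1 + 2 \cdot 13\right) + \sqrt{11 + 77} = 5 \cdot 0 \cdot 13 \left(1 + 26\right) + \sqrt{88} = 0 \cdot 13 \cdot 27 + 2 \sqrt{22} = 0 \cdot 351 + 2 \sqrt{22} = 0 + 2 \sqrt{22} = 2 \sqrt{22}$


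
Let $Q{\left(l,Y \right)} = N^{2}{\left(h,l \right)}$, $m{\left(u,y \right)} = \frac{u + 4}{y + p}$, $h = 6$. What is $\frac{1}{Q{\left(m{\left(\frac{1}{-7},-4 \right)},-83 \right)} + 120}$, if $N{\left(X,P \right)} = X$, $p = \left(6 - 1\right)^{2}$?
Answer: $\frac{1}{156} \approx 0.0064103$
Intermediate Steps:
$p = 25$ ($p = 5^{2} = 25$)
$m{\left(u,y \right)} = \frac{4 + u}{25 + y}$ ($m{\left(u,y \right)} = \frac{u + 4}{y + 25} = \frac{4 + u}{25 + y}$)
$Q{\left(l,Y \right)} = 36$ ($Q{\left(l,Y \right)} = 6^{2} = 36$)
$\frac{1}{Q{\left(m{\left(\frac{1}{-7},-4 \right)},-83 \right)} + 120} = \frac{1}{36 + 120} = \frac{1}{156}$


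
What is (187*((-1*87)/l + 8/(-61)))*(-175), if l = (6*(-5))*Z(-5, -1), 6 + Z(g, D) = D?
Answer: 2177615/122 ≈ 17849.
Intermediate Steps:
Z(g, D) = -6 + D
l = 210 (l = (6*(-5))*(-6 - 1) = -30*(-7) = 210)
(187*((-1*87)/l + 8/(-61)))*(-175) = (187*(-1*87/210 + 8/(-61)))*(-175) = (187*(-87*1/210 + 8*(-1/61)))*(-175) = (187*(-29/70 - 8/61))*(-175) = (187*(-2329/4270))*(-175) = -435523/4270*(-175) = 2177615/122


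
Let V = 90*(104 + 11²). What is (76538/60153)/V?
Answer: 38269/609049125 ≈ 6.2834e-5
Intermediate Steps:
V = 20250 (V = 90*(104 + 121) = 90*225 = 20250)
(76538/60153)/V = (76538/60153)/20250 = (76538*(1/60153))*(1/20250) = (76538/60153)*(1/20250) = 38269/609049125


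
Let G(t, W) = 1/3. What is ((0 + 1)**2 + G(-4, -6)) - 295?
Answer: -881/3 ≈ -293.67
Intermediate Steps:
G(t, W) = 1/3
((0 + 1)**2 + G(-4, -6)) - 295 = ((0 + 1)**2 + 1/3) - 295 = (1**2 + 1/3) - 295 = (1 + 1/3) - 295 = 4/3 - 295 = -881/3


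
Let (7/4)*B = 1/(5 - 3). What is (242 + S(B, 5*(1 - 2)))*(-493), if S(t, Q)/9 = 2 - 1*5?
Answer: -105995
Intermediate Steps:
B = 2/7 (B = 4/(7*(5 - 3)) = (4/7)/2 = (4/7)*(1/2) = 2/7 ≈ 0.28571)
S(t, Q) = -27 (S(t, Q) = 9*(2 - 1*5) = 9*(2 - 5) = 9*(-3) = -27)
(242 + S(B, 5*(1 - 2)))*(-493) = (242 - 27)*(-493) = 215*(-493) = -105995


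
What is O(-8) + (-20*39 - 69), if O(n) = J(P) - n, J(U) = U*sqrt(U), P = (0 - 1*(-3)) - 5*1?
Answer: -841 - 2*I*sqrt(2) ≈ -841.0 - 2.8284*I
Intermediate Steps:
P = -2 (P = (0 + 3) - 5 = 3 - 5 = -2)
J(U) = U**(3/2)
O(n) = -n - 2*I*sqrt(2) (O(n) = (-2)**(3/2) - n = -2*I*sqrt(2) - n = -n - 2*I*sqrt(2))
O(-8) + (-20*39 - 69) = (-1*(-8) - 2*I*sqrt(2)) + (-20*39 - 69) = (8 - 2*I*sqrt(2)) + (-780 - 69) = (8 - 2*I*sqrt(2)) - 849 = -841 - 2*I*sqrt(2)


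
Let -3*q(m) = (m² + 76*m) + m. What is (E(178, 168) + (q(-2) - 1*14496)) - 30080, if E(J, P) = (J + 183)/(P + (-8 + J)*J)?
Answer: -1354836767/30428 ≈ -44526.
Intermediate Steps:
q(m) = -77*m/3 - m²/3 (q(m) = -((m² + 76*m) + m)/3 = -(m² + 77*m)/3 = -77*m/3 - m²/3)
E(J, P) = (183 + J)/(P + J*(-8 + J))
(E(178, 168) + (q(-2) - 1*14496)) - 30080 = ((183 + 178)/(168 + 178² - 8*178) + (-⅓*(-2)*(77 - 2) - 1*14496)) - 30080 = (361/(168 + 31684 - 1424) + (-⅓*(-2)*75 - 14496)) - 30080 = (361/30428 + (50 - 14496)) - 30080 = ((1/30428)*361 - 14446) - 30080 = (361/30428 - 14446) - 30080 = -439562527/30428 - 30080 = -1354836767/30428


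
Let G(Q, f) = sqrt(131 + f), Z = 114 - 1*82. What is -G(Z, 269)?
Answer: -20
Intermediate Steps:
Z = 32 (Z = 114 - 82 = 32)
-G(Z, 269) = -sqrt(131 + 269) = -sqrt(400) = -1*20 = -20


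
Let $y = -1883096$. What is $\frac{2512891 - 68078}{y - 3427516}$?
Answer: $- \frac{2444813}{5310612} \approx -0.46036$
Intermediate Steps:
$\frac{2512891 - 68078}{y - 3427516} = \frac{2512891 - 68078}{-1883096 - 3427516} = \frac{2444813}{-5310612} = 2444813 \left(- \frac{1}{5310612}\right) = - \frac{2444813}{5310612}$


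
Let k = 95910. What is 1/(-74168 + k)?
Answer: 1/21742 ≈ 4.5994e-5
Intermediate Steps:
1/(-74168 + k) = 1/(-74168 + 95910) = 1/21742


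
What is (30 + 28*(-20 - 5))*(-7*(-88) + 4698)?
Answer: -3560380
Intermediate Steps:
(30 + 28*(-20 - 5))*(-7*(-88) + 4698) = (30 + 28*(-25))*(616 + 4698) = (30 - 700)*5314 = -670*5314 = -3560380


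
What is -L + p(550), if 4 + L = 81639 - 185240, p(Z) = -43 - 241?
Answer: 103321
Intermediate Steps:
p(Z) = -284
L = -103605 (L = -4 + (81639 - 185240) = -4 - 103601 = -103605)
-L + p(550) = -1*(-103605) - 284 = 103605 - 284 = 103321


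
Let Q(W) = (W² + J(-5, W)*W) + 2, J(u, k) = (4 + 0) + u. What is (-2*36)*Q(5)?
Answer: -1584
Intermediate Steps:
J(u, k) = 4 + u
Q(W) = 2 + W² - W (Q(W) = (W² + (4 - 5)*W) + 2 = (W² - W) + 2 = 2 + W² - W)
(-2*36)*Q(5) = (-2*36)*(2 + 5² - 1*5) = -72*(2 + 25 - 5) = -72*22 = -1584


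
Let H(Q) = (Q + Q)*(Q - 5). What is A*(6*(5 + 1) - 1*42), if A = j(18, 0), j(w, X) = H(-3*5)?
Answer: -3600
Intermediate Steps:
H(Q) = 2*Q*(-5 + Q) (H(Q) = (2*Q)*(-5 + Q) = 2*Q*(-5 + Q))
j(w, X) = 600 (j(w, X) = 2*(-3*5)*(-5 - 3*5) = 2*(-15)*(-5 - 15) = 2*(-15)*(-20) = 600)
A = 600
A*(6*(5 + 1) - 1*42) = 600*(6*(5 + 1) - 1*42) = 600*(6*6 - 42) = 600*(36 - 42) = 600*(-6) = -3600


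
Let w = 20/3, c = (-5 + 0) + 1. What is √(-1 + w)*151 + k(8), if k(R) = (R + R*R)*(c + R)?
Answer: 288 + 151*√51/3 ≈ 647.45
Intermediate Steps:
c = -4 (c = -5 + 1 = -4)
k(R) = (-4 + R)*(R + R²) (k(R) = (R + R*R)*(-4 + R) = (R + R²)*(-4 + R) = (-4 + R)*(R + R²))
w = 20/3 (w = 20*(⅓) = 20/3 ≈ 6.6667)
√(-1 + w)*151 + k(8) = √(-1 + 20/3)*151 + 8*(-4 + 8² - 3*8) = √(17/3)*151 + 8*(-4 + 64 - 24) = (√51/3)*151 + 8*36 = 151*√51/3 + 288 = 288 + 151*√51/3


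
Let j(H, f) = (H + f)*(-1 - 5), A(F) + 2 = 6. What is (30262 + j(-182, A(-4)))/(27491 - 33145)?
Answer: -15665/2827 ≈ -5.5412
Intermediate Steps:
A(F) = 4 (A(F) = -2 + 6 = 4)
j(H, f) = -6*H - 6*f (j(H, f) = (H + f)*(-6) = -6*H - 6*f)
(30262 + j(-182, A(-4)))/(27491 - 33145) = (30262 + (-6*(-182) - 6*4))/(27491 - 33145) = (30262 + (1092 - 24))/(-5654) = (30262 + 1068)*(-1/5654) = 31330*(-1/5654) = -15665/2827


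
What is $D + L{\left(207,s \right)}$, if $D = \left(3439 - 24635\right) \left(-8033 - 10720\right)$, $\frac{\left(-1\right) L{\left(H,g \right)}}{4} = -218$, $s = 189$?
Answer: $397489460$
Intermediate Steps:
$L{\left(H,g \right)} = 872$ ($L{\left(H,g \right)} = \left(-4\right) \left(-218\right) = 872$)
$D = 397488588$ ($D = \left(-21196\right) \left(-18753\right) = 397488588$)
$D + L{\left(207,s \right)} = 397488588 + 872 = 397489460$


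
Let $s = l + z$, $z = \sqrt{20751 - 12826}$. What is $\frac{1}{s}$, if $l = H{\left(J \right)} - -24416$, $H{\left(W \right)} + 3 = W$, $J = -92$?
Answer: $\frac{24321}{591503116} - \frac{5 \sqrt{317}}{591503116} \approx 4.0967 \cdot 10^{-5}$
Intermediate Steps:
$H{\left(W \right)} = -3 + W$
$z = 5 \sqrt{317}$ ($z = \sqrt{20751 - 12826} = \sqrt{7925} = 5 \sqrt{317} \approx 89.022$)
$l = 24321$ ($l = \left(-3 - 92\right) - -24416 = -95 + 24416 = 24321$)
$s = 24321 + 5 \sqrt{317} \approx 24410.0$
$\frac{1}{s} = \frac{1}{24321 + 5 \sqrt{317}}$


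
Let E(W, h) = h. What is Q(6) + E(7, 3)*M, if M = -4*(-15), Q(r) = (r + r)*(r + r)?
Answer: 324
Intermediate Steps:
Q(r) = 4*r² (Q(r) = (2*r)*(2*r) = 4*r²)
M = 60
Q(6) + E(7, 3)*M = 4*6² + 3*60 = 4*36 + 180 = 144 + 180 = 324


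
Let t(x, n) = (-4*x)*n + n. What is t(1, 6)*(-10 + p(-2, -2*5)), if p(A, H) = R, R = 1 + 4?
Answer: 90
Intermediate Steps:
R = 5
p(A, H) = 5
t(x, n) = n - 4*n*x (t(x, n) = -4*n*x + n = n - 4*n*x)
t(1, 6)*(-10 + p(-2, -2*5)) = (6*(1 - 4*1))*(-10 + 5) = (6*(1 - 4))*(-5) = (6*(-3))*(-5) = -18*(-5) = 90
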